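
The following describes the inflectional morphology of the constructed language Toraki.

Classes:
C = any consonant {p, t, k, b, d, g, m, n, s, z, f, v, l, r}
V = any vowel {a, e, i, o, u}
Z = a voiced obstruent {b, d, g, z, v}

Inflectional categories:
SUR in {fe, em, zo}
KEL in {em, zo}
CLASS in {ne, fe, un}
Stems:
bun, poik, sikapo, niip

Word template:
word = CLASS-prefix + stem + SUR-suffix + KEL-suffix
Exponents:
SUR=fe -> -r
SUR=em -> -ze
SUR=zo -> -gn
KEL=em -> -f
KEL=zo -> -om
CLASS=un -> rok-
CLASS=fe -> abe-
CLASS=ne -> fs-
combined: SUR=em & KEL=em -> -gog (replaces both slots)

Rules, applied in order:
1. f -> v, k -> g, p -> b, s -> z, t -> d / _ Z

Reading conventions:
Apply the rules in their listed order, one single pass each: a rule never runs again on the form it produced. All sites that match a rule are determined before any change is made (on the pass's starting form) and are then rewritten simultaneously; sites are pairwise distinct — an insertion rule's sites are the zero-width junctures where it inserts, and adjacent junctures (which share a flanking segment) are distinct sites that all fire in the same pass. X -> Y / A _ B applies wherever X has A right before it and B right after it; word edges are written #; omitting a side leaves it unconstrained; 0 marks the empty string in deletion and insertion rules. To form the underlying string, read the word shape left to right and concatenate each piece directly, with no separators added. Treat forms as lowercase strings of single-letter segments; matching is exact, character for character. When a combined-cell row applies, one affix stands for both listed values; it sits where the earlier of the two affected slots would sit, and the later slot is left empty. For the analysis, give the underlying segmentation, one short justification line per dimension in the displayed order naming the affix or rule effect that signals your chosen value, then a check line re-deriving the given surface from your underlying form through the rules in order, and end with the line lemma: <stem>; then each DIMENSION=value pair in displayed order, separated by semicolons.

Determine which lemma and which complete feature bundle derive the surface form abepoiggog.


underlying: abe-poik-gog
SUR=em - signalled by the combined affix row
KEL=em - signalled by the combined affix row
CLASS=fe - signalled by the affix abe-
check: abepoikgog -> abepoiggog
lemma: poik; SUR=em; KEL=em; CLASS=fe


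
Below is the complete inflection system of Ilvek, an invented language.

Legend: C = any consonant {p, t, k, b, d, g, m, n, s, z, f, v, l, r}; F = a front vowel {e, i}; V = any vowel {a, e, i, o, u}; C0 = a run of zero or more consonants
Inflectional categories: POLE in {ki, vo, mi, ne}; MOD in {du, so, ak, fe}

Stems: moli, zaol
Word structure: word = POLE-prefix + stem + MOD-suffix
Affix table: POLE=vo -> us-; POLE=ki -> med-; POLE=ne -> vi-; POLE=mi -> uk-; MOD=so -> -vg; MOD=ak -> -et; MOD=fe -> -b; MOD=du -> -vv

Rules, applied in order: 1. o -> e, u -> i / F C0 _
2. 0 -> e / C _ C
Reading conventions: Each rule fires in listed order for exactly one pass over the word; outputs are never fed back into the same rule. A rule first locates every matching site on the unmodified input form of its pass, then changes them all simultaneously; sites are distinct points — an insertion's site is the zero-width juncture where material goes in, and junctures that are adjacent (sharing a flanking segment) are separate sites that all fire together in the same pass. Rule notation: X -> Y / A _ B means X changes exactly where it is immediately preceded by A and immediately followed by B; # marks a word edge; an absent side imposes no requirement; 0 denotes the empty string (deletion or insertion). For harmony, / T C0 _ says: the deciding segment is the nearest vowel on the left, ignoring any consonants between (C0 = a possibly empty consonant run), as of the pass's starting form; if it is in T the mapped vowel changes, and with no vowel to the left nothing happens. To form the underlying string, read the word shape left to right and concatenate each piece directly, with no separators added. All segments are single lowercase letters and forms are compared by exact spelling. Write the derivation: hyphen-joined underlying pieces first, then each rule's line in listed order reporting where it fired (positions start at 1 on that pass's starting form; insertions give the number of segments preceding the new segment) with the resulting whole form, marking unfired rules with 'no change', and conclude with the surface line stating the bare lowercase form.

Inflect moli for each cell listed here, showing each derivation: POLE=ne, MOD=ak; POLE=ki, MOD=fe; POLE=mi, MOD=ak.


cell POLE=ne, MOD=ak:
underlying: vi-moli-et
1. o -> e, u -> i / F C0 _: fires at position(s) 4: vimeliet
2. 0 -> e / C _ C: no change
surface: vimeliet

cell POLE=ki, MOD=fe:
underlying: med-moli-b
1. o -> e, u -> i / F C0 _: fires at position(s) 5: medmelib
2. 0 -> e / C _ C: inserts after position(s) 3: medemelib
surface: medemelib

cell POLE=mi, MOD=ak:
underlying: uk-moli-et
1. o -> e, u -> i / F C0 _: no change
2. 0 -> e / C _ C: inserts after position(s) 2: ukemoliet
surface: ukemoliet


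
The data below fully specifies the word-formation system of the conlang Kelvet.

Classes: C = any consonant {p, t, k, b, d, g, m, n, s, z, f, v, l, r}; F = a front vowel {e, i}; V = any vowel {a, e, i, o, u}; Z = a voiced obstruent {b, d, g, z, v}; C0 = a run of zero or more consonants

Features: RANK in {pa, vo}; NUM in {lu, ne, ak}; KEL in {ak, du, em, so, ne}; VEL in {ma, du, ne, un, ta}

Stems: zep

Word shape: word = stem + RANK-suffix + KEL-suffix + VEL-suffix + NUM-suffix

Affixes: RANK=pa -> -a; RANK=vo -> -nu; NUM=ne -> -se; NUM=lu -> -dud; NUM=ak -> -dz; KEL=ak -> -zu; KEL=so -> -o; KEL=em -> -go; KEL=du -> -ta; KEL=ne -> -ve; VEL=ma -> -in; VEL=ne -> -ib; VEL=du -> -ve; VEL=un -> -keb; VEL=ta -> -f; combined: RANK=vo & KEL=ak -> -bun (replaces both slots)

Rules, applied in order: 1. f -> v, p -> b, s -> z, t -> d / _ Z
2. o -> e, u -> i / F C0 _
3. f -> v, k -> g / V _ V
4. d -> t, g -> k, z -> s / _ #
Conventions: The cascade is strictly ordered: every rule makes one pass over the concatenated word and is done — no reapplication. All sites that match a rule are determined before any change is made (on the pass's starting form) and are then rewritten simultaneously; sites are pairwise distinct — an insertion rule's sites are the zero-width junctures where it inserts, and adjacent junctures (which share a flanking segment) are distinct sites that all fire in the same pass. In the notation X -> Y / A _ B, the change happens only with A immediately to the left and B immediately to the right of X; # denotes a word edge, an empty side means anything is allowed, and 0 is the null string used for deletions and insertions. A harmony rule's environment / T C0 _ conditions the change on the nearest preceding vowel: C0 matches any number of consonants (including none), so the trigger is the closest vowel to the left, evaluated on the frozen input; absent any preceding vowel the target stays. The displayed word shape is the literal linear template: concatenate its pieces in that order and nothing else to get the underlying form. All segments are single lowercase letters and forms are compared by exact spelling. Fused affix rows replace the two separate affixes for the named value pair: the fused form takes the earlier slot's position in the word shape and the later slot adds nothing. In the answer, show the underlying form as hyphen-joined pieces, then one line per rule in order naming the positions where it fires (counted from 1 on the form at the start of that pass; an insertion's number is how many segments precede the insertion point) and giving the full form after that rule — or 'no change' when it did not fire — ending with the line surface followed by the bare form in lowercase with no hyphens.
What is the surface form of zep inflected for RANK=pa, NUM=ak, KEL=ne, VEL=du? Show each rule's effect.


underlying: zep-a-ve-ve-dz
1. f -> v, p -> b, s -> z, t -> d / _ Z: no change
2. o -> e, u -> i / F C0 _: no change
3. f -> v, k -> g / V _ V: no change
4. d -> t, g -> k, z -> s / _ #: fires at position(s) 10: zepaveveds
surface: zepaveveds


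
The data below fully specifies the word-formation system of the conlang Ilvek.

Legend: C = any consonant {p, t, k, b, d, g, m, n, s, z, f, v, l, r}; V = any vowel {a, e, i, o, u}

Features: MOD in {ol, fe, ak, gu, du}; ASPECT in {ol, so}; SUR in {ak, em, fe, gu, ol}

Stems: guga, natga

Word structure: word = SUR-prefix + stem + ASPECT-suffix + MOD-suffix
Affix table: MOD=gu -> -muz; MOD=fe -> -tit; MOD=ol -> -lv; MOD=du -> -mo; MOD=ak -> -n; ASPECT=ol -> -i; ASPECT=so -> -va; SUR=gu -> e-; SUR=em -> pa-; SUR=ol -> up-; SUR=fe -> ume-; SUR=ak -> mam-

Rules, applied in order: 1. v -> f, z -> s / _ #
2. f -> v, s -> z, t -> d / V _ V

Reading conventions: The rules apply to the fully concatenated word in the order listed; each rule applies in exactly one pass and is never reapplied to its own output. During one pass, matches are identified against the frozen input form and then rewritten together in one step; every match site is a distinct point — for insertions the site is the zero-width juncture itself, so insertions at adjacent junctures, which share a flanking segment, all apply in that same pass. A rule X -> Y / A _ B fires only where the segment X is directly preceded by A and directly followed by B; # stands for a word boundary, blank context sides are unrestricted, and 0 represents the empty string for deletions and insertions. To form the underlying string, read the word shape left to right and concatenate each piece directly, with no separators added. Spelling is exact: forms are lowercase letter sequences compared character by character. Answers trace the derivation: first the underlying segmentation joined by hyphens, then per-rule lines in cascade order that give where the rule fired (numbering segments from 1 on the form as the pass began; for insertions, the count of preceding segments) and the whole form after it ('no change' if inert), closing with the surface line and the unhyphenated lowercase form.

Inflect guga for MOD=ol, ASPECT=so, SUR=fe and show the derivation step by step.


underlying: ume-guga-va-lv
1. v -> f, z -> s / _ #: fires at position(s) 11: umegugavalf
2. f -> v, s -> z, t -> d / V _ V: no change
surface: umegugavalf


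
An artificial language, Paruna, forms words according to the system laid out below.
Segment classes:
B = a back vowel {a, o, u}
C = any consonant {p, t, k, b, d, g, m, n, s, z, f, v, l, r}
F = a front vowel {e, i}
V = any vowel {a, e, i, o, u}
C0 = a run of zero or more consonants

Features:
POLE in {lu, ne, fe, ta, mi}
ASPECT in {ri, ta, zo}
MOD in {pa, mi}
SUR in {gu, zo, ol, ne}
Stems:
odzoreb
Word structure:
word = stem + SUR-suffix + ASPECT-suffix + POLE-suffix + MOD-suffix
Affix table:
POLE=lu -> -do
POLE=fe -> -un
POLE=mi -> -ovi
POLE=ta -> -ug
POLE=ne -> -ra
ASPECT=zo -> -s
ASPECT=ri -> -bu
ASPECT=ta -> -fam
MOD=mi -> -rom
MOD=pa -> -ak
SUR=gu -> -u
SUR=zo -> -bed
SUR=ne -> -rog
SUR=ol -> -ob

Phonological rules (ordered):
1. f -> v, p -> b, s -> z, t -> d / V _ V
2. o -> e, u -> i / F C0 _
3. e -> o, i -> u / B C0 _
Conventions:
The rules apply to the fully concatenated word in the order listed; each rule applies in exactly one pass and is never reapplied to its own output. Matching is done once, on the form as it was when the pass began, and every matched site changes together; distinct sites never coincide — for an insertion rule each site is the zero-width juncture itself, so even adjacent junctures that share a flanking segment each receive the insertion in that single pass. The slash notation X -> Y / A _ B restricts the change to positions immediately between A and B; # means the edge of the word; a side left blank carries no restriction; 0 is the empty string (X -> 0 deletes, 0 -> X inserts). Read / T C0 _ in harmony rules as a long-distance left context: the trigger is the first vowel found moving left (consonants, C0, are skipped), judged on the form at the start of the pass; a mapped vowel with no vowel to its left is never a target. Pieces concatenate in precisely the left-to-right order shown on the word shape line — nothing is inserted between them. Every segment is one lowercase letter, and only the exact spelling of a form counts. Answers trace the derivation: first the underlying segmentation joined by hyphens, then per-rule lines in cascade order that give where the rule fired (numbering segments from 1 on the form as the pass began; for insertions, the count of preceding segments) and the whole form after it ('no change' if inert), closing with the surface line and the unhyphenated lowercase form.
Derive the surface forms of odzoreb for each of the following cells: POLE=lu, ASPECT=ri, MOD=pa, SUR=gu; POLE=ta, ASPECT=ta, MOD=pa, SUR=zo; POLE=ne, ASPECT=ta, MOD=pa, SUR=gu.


cell POLE=lu, ASPECT=ri, MOD=pa, SUR=gu:
underlying: odzoreb-u-bu-do-ak
1. f -> v, p -> b, s -> z, t -> d / V _ V: no change
2. o -> e, u -> i / F C0 _: fires at position(s) 8: odzorebibudoak
3. e -> o, i -> u / B C0 _: fires at position(s) 6: odzorobibudoak
surface: odzorobibudoak

cell POLE=ta, ASPECT=ta, MOD=pa, SUR=zo:
underlying: odzoreb-bed-fam-ug-ak
1. f -> v, p -> b, s -> z, t -> d / V _ V: no change
2. o -> e, u -> i / F C0 _: no change
3. e -> o, i -> u / B C0 _: fires at position(s) 6: odzorobbedfamugak
surface: odzorobbedfamugak

cell POLE=ne, ASPECT=ta, MOD=pa, SUR=gu:
underlying: odzoreb-u-fam-ra-ak
1. f -> v, p -> b, s -> z, t -> d / V _ V: fires at position(s) 9: odzorebuvamraak
2. o -> e, u -> i / F C0 _: fires at position(s) 8: odzorebivamraak
3. e -> o, i -> u / B C0 _: fires at position(s) 6: odzorobivamraak
surface: odzorobivamraak


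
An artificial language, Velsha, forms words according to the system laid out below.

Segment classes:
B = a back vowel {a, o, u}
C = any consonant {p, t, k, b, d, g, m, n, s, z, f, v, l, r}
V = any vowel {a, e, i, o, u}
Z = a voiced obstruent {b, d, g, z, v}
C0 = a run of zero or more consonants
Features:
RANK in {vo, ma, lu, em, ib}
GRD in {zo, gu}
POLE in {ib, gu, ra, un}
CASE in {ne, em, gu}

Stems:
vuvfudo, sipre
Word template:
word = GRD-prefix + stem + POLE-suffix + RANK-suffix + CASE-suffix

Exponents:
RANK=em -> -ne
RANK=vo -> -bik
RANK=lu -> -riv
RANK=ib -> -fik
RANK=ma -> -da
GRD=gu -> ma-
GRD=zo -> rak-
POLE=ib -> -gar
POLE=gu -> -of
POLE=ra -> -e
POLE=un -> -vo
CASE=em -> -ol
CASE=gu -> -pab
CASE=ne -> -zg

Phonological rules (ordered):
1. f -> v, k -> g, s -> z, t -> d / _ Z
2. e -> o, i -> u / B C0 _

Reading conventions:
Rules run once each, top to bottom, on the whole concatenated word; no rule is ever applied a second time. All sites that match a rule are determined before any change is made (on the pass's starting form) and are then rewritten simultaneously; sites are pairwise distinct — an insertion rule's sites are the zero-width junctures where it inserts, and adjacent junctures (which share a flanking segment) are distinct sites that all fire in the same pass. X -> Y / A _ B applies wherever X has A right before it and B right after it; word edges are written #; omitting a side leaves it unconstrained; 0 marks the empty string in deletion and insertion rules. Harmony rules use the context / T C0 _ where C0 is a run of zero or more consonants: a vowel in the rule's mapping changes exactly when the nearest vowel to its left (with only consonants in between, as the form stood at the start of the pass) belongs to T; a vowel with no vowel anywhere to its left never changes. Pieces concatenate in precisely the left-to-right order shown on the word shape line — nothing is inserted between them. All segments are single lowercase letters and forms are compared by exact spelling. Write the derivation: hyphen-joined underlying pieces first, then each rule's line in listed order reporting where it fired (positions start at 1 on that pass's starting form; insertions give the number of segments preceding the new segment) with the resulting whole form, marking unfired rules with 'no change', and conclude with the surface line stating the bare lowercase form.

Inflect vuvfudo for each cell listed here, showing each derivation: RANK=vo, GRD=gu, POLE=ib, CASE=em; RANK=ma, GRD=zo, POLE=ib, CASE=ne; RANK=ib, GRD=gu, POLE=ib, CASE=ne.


cell RANK=vo, GRD=gu, POLE=ib, CASE=em:
underlying: ma-vuvfudo-gar-bik-ol
1. f -> v, k -> g, s -> z, t -> d / _ Z: no change
2. e -> o, i -> u / B C0 _: fires at position(s) 14: mavuvfudogarbukol
surface: mavuvfudogarbukol

cell RANK=ma, GRD=zo, POLE=ib, CASE=ne:
underlying: rak-vuvfudo-gar-da-zg
1. f -> v, k -> g, s -> z, t -> d / _ Z: fires at position(s) 3: ragvuvfudogardazg
2. e -> o, i -> u / B C0 _: no change
surface: ragvuvfudogardazg

cell RANK=ib, GRD=gu, POLE=ib, CASE=ne:
underlying: ma-vuvfudo-gar-fik-zg
1. f -> v, k -> g, s -> z, t -> d / _ Z: fires at position(s) 15: mavuvfudogarfigzg
2. e -> o, i -> u / B C0 _: fires at position(s) 14: mavuvfudogarfugzg
surface: mavuvfudogarfugzg


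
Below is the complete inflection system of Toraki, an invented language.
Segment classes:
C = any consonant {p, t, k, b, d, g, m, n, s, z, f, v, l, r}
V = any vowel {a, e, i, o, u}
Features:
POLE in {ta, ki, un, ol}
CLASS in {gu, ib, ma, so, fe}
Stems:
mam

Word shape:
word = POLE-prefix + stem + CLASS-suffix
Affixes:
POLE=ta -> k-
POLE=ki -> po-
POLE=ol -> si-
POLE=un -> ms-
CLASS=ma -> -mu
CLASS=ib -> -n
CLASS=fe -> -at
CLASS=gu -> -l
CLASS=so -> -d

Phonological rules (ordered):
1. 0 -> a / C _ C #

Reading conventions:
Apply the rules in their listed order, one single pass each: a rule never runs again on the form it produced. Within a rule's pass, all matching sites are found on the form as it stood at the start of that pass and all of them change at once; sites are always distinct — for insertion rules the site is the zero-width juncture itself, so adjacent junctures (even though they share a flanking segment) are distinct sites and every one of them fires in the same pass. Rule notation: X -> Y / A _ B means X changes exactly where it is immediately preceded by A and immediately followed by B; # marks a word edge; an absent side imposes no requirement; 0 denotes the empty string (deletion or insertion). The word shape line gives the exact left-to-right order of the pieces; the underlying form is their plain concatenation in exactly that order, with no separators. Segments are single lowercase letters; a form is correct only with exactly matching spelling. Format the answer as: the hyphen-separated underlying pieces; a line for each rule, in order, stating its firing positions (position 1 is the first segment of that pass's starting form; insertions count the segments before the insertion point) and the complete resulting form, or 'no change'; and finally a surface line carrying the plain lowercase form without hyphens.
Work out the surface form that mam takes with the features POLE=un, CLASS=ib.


underlying: ms-mam-n
1. 0 -> a / C _ C #: inserts after position(s) 5: msmaman
surface: msmaman


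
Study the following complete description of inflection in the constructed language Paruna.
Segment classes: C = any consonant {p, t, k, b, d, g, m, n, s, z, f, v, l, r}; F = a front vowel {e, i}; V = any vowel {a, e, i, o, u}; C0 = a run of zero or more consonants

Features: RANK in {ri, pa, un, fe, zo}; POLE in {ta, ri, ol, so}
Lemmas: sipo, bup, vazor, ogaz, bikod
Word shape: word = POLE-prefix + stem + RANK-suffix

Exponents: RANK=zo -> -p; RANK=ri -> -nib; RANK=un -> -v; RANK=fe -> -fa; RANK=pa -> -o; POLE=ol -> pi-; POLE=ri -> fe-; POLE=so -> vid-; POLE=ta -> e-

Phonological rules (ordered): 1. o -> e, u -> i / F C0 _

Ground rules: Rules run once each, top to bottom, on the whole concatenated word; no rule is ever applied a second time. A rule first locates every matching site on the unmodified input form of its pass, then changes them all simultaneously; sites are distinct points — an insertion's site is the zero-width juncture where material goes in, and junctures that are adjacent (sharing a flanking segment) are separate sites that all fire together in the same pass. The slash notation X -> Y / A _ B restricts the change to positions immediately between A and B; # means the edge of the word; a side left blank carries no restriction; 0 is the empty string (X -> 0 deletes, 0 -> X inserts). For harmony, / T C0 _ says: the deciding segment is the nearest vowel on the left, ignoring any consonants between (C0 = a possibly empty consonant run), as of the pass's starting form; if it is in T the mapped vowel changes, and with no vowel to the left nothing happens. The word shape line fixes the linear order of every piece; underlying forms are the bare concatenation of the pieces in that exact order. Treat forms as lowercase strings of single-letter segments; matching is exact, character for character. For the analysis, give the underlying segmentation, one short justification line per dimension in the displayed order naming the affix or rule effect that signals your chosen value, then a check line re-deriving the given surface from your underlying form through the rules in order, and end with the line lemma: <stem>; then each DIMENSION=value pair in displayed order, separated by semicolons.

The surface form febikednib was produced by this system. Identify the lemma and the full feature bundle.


underlying: fe-bikod-nib
RANK=ri - signalled by the affix -nib
POLE=ri - signalled by the affix fe-
check: febikodnib -> febikednib
lemma: bikod; RANK=ri; POLE=ri


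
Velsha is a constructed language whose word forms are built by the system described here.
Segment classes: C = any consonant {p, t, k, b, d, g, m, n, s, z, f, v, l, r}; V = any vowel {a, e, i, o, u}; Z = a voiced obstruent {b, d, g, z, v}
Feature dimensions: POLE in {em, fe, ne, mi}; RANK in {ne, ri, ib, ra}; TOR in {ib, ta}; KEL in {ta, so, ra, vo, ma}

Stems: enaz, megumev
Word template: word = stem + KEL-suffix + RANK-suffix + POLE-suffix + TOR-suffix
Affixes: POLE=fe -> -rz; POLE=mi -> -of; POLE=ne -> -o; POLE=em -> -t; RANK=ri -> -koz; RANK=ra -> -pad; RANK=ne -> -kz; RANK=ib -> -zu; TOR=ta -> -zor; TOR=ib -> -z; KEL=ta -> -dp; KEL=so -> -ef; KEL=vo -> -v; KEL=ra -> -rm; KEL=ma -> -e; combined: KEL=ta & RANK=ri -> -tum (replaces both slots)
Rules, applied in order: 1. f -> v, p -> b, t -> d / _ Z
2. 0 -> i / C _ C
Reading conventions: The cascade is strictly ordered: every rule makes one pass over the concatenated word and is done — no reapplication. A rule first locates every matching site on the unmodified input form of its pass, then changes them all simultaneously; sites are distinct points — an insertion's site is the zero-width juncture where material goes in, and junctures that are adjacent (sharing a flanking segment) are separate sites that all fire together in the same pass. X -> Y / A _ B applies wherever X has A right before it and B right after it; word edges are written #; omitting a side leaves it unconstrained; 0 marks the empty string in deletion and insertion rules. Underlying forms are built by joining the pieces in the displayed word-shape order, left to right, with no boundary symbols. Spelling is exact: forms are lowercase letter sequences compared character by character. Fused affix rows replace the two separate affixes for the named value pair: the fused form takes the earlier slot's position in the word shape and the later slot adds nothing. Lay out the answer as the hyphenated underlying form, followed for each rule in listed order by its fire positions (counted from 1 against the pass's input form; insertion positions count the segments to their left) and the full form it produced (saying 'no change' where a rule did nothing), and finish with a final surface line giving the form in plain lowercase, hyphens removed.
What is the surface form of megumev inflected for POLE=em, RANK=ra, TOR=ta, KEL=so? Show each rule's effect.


underlying: megumev-ef-pad-t-zor
1. f -> v, p -> b, t -> d / _ Z: fires at position(s) 13: megumevefpaddzor
2. 0 -> i / C _ C: inserts after position(s) 9, 12, 13: megumevefipadidizor
surface: megumevefipadidizor


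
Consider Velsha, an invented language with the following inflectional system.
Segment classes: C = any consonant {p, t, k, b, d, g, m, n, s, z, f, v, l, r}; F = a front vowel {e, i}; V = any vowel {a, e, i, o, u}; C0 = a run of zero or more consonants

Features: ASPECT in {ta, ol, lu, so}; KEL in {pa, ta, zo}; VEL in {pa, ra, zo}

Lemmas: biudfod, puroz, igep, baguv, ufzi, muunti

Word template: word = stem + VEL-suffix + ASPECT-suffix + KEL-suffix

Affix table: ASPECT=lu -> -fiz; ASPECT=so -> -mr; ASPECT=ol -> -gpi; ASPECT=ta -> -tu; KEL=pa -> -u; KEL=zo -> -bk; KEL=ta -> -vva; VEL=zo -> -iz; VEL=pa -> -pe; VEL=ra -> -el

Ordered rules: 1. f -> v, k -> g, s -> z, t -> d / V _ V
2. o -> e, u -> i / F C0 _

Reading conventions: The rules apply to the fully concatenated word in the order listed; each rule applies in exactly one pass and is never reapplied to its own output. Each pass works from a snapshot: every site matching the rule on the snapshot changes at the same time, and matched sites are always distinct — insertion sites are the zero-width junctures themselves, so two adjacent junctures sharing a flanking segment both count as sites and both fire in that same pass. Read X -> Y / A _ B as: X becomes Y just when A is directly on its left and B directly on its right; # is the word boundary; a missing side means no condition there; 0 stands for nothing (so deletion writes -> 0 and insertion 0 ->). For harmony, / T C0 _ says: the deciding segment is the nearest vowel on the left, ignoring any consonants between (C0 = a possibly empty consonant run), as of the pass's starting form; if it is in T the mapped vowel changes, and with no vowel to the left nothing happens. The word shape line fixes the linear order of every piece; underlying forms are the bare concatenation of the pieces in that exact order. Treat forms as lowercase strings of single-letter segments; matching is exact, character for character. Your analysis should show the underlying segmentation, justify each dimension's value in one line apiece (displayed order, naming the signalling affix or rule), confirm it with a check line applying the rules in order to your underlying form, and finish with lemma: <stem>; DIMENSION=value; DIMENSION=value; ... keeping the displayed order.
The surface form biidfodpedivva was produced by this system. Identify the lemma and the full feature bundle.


underlying: biudfod-pe-tu-vva
ASPECT=ta - signalled by the affix -tu
KEL=ta - signalled by the affix -vva
VEL=pa - signalled by the affix -pe
check: biudfodpetuvva -> biudfodpeduvva -> biidfodpedivva
lemma: biudfod; ASPECT=ta; KEL=ta; VEL=pa


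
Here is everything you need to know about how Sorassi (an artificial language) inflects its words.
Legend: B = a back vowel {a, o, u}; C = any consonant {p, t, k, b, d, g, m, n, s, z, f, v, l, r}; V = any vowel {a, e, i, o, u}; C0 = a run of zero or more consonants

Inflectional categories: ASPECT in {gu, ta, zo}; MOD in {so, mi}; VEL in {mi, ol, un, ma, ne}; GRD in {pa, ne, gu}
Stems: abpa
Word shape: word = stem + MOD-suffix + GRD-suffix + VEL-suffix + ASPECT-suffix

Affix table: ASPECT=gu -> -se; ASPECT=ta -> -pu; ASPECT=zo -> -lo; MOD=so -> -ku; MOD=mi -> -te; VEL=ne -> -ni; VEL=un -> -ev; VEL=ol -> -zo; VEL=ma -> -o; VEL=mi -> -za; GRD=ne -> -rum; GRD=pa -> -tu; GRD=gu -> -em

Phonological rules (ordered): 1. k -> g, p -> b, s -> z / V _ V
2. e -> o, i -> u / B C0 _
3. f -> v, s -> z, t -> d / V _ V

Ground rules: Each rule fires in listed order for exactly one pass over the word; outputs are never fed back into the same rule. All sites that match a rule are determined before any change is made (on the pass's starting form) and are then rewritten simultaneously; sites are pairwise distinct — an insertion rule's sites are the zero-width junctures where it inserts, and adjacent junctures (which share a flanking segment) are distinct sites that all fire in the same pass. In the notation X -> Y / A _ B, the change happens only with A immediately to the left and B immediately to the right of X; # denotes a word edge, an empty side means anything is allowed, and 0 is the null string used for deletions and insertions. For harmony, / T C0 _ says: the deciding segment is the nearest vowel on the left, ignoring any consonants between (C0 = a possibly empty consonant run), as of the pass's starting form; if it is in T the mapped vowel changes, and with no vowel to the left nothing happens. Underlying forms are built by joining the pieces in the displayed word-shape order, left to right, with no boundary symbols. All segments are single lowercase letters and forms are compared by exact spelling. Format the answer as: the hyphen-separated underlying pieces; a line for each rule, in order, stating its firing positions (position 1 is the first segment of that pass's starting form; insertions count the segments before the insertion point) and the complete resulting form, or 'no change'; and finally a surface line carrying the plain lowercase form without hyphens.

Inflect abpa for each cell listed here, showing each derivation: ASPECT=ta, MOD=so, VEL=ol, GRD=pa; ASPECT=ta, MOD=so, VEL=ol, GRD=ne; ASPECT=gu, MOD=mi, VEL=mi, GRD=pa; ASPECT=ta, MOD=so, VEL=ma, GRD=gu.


cell ASPECT=ta, MOD=so, VEL=ol, GRD=pa:
underlying: abpa-ku-tu-zo-pu
1. k -> g, p -> b, s -> z / V _ V: fires at position(s) 5, 11: abpagutuzobu
2. e -> o, i -> u / B C0 _: no change
3. f -> v, s -> z, t -> d / V _ V: fires at position(s) 7: abpaguduzobu
surface: abpaguduzobu

cell ASPECT=ta, MOD=so, VEL=ol, GRD=ne:
underlying: abpa-ku-rum-zo-pu
1. k -> g, p -> b, s -> z / V _ V: fires at position(s) 5, 12: abpagurumzobu
2. e -> o, i -> u / B C0 _: no change
3. f -> v, s -> z, t -> d / V _ V: no change
surface: abpagurumzobu

cell ASPECT=gu, MOD=mi, VEL=mi, GRD=pa:
underlying: abpa-te-tu-za-se
1. k -> g, p -> b, s -> z / V _ V: fires at position(s) 11: abpatetuzaze
2. e -> o, i -> u / B C0 _: fires at position(s) 6, 12: abpatotuzazo
3. f -> v, s -> z, t -> d / V _ V: fires at position(s) 5, 7: abpadoduzazo
surface: abpadoduzazo

cell ASPECT=ta, MOD=so, VEL=ma, GRD=gu:
underlying: abpa-ku-em-o-pu
1. k -> g, p -> b, s -> z / V _ V: fires at position(s) 5, 10: abpaguemobu
2. e -> o, i -> u / B C0 _: fires at position(s) 7: abpaguomobu
3. f -> v, s -> z, t -> d / V _ V: no change
surface: abpaguomobu


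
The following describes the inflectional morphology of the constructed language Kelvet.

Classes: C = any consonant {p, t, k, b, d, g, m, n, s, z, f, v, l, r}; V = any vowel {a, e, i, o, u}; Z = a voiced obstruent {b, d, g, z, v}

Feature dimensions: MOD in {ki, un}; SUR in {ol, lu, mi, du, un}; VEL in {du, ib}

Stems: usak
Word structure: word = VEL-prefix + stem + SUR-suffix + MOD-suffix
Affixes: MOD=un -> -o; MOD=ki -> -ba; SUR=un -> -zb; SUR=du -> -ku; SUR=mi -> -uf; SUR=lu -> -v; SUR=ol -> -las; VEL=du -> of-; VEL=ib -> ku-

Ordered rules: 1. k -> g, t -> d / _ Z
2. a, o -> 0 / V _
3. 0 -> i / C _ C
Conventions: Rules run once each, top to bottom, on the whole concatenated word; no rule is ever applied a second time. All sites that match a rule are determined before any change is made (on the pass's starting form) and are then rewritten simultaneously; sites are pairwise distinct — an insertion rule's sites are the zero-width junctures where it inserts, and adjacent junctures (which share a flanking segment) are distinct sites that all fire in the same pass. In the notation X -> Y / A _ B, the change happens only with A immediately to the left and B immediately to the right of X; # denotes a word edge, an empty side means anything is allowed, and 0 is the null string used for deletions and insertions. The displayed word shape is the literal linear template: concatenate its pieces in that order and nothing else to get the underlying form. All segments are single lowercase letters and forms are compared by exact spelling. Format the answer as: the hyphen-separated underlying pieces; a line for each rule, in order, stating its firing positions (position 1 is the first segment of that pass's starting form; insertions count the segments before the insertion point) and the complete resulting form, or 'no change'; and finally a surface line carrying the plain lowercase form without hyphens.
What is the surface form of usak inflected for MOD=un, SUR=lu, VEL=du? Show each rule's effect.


underlying: of-usak-v-o
1. k -> g, t -> d / _ Z: fires at position(s) 6: ofusagvo
2. a, o -> 0 / V _: no change
3. 0 -> i / C _ C: inserts after position(s) 6: ofusagivo
surface: ofusagivo


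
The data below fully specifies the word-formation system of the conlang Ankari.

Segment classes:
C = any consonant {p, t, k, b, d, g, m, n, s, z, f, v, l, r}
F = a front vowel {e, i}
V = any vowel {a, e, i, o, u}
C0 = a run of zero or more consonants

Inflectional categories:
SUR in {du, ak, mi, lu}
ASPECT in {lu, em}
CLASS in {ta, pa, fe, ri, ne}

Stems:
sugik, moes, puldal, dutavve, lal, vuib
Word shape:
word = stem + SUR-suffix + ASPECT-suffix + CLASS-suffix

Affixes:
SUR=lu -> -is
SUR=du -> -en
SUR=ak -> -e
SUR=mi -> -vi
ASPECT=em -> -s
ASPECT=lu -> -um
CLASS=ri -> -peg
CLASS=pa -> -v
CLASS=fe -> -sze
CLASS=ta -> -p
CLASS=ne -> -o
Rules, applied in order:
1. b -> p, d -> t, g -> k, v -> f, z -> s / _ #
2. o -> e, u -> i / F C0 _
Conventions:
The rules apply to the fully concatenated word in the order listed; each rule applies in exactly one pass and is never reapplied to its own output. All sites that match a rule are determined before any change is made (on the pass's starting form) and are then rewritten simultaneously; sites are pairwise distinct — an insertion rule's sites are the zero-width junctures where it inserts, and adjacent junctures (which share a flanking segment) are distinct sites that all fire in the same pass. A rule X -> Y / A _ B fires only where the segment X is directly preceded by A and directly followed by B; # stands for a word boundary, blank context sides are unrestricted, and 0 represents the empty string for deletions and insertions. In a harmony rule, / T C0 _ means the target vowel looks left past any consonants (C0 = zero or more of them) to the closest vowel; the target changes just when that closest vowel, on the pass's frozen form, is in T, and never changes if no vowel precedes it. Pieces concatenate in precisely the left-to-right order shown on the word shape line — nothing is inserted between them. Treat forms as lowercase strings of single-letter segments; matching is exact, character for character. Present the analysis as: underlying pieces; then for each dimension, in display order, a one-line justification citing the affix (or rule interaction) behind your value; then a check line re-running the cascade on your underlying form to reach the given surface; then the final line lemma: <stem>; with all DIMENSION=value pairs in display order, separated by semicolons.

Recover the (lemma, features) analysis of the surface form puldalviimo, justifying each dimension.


underlying: puldal-vi-um-o
SUR=mi - signalled by the affix -vi
ASPECT=lu - signalled by the affix -um
CLASS=ne - signalled by the affix -o
check: puldalviumo -> puldalviumo -> puldalviimo
lemma: puldal; SUR=mi; ASPECT=lu; CLASS=ne


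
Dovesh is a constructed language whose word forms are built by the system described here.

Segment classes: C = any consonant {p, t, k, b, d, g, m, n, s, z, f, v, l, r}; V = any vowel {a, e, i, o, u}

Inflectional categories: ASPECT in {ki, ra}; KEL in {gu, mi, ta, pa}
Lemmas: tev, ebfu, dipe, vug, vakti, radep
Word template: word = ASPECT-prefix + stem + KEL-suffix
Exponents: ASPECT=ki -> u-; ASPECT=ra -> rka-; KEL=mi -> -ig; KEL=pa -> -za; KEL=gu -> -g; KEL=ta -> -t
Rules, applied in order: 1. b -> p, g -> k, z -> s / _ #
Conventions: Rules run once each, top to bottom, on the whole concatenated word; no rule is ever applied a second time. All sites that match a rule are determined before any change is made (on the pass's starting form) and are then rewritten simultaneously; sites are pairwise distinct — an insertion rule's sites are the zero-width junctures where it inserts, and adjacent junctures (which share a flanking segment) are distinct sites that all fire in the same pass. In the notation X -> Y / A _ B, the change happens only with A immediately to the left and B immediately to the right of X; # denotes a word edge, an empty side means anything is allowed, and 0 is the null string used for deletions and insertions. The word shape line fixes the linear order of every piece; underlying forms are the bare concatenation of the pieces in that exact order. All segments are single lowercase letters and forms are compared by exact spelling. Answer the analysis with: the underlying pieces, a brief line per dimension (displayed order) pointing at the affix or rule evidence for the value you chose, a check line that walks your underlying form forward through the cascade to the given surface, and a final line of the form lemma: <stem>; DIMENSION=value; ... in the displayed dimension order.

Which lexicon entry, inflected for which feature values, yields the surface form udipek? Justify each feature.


underlying: u-dipe-g
ASPECT=ki - signalled by the affix u-
KEL=gu - signalled by the affix -g
check: udipeg -> udipek
lemma: dipe; ASPECT=ki; KEL=gu


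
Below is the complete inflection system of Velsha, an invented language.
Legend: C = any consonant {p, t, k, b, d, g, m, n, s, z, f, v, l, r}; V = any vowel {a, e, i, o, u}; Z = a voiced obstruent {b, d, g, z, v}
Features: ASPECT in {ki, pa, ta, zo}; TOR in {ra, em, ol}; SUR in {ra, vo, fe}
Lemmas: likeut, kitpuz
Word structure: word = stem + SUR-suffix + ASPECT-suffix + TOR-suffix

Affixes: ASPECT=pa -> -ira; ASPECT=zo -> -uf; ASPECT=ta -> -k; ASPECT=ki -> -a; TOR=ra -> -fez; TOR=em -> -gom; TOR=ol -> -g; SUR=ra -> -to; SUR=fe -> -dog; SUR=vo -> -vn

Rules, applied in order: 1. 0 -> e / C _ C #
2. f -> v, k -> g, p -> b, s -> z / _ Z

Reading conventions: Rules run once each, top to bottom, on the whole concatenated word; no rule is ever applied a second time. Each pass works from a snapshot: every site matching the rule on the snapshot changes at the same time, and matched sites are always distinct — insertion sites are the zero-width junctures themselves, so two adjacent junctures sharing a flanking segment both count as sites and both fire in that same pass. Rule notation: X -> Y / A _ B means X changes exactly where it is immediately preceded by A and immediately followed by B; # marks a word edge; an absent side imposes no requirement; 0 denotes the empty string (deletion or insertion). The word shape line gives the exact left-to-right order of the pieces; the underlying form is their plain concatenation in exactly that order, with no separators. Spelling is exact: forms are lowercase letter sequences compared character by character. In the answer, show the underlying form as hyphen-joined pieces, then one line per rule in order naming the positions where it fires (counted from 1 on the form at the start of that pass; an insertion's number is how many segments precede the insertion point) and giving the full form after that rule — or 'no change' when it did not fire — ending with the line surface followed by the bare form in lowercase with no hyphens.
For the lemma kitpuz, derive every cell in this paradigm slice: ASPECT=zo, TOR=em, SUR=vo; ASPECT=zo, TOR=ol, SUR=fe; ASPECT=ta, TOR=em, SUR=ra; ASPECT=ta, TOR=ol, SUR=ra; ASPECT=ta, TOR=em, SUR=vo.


cell ASPECT=zo, TOR=em, SUR=vo:
underlying: kitpuz-vn-uf-gom
1. 0 -> e / C _ C #: no change
2. f -> v, k -> g, p -> b, s -> z / _ Z: fires at position(s) 10: kitpuzvnuvgom
surface: kitpuzvnuvgom

cell ASPECT=zo, TOR=ol, SUR=fe:
underlying: kitpuz-dog-uf-g
1. 0 -> e / C _ C #: inserts after position(s) 11: kitpuzdogufeg
2. f -> v, k -> g, p -> b, s -> z / _ Z: no change
surface: kitpuzdogufeg

cell ASPECT=ta, TOR=em, SUR=ra:
underlying: kitpuz-to-k-gom
1. 0 -> e / C _ C #: no change
2. f -> v, k -> g, p -> b, s -> z / _ Z: fires at position(s) 9: kitpuztoggom
surface: kitpuztoggom

cell ASPECT=ta, TOR=ol, SUR=ra:
underlying: kitpuz-to-k-g
1. 0 -> e / C _ C #: inserts after position(s) 9: kitpuztokeg
2. f -> v, k -> g, p -> b, s -> z / _ Z: no change
surface: kitpuztokeg

cell ASPECT=ta, TOR=em, SUR=vo:
underlying: kitpuz-vn-k-gom
1. 0 -> e / C _ C #: no change
2. f -> v, k -> g, p -> b, s -> z / _ Z: fires at position(s) 9: kitpuzvnggom
surface: kitpuzvnggom
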